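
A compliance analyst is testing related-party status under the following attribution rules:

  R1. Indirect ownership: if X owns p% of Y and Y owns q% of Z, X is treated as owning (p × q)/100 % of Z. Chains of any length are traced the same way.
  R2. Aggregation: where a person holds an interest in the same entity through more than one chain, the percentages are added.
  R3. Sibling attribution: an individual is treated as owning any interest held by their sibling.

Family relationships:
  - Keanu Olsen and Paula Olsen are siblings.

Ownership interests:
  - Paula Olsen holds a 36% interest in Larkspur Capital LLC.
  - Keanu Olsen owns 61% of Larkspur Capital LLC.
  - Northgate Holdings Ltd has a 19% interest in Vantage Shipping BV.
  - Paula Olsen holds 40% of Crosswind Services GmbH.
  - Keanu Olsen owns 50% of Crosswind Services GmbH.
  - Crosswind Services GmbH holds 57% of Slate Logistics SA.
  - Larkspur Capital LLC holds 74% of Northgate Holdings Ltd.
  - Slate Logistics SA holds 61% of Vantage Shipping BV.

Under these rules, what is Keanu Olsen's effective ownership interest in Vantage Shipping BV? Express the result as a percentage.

44.9312%

By sibling attribution (R3), Keanu Olsen is treated as also owning Paula Olsen's interest in Larkspur Capital LLC, giving 61% + 36% = 97%.
By sibling attribution (R3), Keanu Olsen is treated as also owning Paula Olsen's interest in Crosswind Services GmbH, giving 50% + 40% = 90%.
Chain via Larkspur Capital LLC → Northgate Holdings Ltd (R1): 97% × 74% × 19% = 13.6382% of Vantage Shipping BV.
Chain via Crosswind Services GmbH → Slate Logistics SA (R1): 90% × 57% × 61% = 31.293% of Vantage Shipping BV.
Aggregating (R2): 13.6382% + 31.293% = 44.9312%.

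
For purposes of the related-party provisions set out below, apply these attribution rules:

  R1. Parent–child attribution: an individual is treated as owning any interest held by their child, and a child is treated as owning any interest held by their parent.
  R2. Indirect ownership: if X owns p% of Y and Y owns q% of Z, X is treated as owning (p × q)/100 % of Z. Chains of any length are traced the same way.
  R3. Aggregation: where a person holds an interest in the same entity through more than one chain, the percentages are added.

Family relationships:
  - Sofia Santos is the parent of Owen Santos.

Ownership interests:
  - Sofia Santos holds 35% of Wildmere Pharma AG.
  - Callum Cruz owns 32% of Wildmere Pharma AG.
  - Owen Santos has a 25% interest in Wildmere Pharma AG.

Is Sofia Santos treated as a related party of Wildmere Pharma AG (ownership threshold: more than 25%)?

By parent–child attribution (R1), Sofia Santos is treated as also owning Owen Santos's interest in Wildmere Pharma AG, giving 35% + 25% = 60%.
Direct interest in Wildmere Pharma AG: 60%.
60% exceeds the 25% threshold, so Sofia is a related party to Wildmere Pharma AG.

Yes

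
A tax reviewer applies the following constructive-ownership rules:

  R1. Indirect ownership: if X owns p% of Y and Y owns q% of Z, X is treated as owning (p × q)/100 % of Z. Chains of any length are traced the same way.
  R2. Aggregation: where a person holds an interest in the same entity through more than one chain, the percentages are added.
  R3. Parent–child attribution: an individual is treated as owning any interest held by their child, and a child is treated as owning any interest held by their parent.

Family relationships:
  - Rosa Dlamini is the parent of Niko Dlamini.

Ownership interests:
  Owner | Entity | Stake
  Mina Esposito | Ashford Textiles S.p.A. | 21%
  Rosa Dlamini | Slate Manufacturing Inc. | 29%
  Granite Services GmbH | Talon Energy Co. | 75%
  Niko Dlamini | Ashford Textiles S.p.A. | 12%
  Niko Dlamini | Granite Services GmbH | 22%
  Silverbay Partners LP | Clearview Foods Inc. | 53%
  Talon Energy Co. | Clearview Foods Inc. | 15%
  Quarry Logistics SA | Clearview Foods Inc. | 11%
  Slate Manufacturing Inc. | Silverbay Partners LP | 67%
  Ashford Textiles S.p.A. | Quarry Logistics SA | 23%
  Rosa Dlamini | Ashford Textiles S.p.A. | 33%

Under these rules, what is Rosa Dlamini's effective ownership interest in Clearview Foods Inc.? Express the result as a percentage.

By parent–child attribution (R3), Rosa Dlamini is treated as also owning Niko Dlamini's interest in Ashford Textiles S.p.A, giving 33% + 12% = 45%.
By parent–child attribution (R3), Rosa Dlamini is treated as owning Niko Dlamini's 22% interest in Granite Services GmbH.
Chain via Slate Manufacturing Inc. → Silverbay Partners LP (R1): 29% × 67% × 53% = 10.2979% of Clearview Foods Inc.
Chain via Ashford Textiles S.p.A. → Quarry Logistics SA (R1): 45% × 23% × 11% = 1.1385% of Clearview Foods Inc.
Chain via Granite Services GmbH → Talon Energy Co. (R1): 22% × 75% × 15% = 2.475% of Clearview Foods Inc.
Aggregating (R2): 10.2979% + 1.1385% + 2.475% = 13.9114%.

13.9114%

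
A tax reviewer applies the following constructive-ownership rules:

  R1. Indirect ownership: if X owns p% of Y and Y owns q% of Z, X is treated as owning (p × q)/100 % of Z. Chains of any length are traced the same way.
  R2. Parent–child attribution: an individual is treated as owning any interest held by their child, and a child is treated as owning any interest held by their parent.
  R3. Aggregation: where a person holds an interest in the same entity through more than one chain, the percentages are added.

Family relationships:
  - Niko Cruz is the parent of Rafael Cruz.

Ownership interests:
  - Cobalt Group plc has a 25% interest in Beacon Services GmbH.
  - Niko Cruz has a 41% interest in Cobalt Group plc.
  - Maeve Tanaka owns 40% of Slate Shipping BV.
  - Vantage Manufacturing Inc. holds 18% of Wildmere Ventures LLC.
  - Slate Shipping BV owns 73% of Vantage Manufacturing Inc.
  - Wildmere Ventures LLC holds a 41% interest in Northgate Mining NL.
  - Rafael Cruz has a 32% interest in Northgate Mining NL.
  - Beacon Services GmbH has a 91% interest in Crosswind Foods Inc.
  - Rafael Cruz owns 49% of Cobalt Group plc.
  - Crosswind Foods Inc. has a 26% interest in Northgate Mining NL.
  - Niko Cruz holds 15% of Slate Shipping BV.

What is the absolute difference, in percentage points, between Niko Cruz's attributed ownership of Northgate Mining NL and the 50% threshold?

By parent–child attribution (R2), Niko Cruz is treated as also owning Rafael Cruz's interest in Cobalt Group plc, giving 41% + 49% = 90%.
By parent–child attribution (R2), Niko Cruz is treated as owning Rafael Cruz's 32% interest in Northgate Mining NL.
Chain via Cobalt Group plc → Beacon Services GmbH → Crosswind Foods Inc. (R1): 90% × 25% × 91% × 26% = 5.3235% of Northgate Mining NL.
Chain via Slate Shipping BV → Vantage Manufacturing Inc. → Wildmere Ventures LLC (R1): 15% × 73% × 18% × 41% = 0.80811% of Northgate Mining NL.
Direct interest in Northgate Mining NL: 32%.
Aggregating (R3): 5.3235% + 0.80811% + 32% = 38.13161%.
38.13161% falls short of the 50% threshold by 11.86839 percentage points.

11.86839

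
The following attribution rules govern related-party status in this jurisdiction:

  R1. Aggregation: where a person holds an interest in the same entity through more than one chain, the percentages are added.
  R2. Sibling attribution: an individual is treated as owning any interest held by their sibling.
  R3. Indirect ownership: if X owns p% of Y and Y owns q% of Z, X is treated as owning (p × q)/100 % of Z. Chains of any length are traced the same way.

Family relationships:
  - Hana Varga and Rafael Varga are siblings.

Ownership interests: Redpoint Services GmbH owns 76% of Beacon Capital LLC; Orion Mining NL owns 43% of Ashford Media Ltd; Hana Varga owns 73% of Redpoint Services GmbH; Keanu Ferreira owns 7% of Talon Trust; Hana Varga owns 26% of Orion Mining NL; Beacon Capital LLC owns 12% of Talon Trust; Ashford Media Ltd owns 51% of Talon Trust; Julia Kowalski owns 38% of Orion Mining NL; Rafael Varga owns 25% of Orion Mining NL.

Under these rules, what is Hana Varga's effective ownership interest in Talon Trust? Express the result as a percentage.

By sibling attribution (R2), Hana Varga is treated as also owning Rafael Varga's interest in Orion Mining NL, giving 26% + 25% = 51%.
Chain via Orion Mining NL → Ashford Media Ltd (R3): 51% × 43% × 51% = 11.1843% of Talon Trust.
Chain via Redpoint Services GmbH → Beacon Capital LLC (R3): 73% × 76% × 12% = 6.6576% of Talon Trust.
Aggregating (R1): 11.1843% + 6.6576% = 17.8419%.

17.8419%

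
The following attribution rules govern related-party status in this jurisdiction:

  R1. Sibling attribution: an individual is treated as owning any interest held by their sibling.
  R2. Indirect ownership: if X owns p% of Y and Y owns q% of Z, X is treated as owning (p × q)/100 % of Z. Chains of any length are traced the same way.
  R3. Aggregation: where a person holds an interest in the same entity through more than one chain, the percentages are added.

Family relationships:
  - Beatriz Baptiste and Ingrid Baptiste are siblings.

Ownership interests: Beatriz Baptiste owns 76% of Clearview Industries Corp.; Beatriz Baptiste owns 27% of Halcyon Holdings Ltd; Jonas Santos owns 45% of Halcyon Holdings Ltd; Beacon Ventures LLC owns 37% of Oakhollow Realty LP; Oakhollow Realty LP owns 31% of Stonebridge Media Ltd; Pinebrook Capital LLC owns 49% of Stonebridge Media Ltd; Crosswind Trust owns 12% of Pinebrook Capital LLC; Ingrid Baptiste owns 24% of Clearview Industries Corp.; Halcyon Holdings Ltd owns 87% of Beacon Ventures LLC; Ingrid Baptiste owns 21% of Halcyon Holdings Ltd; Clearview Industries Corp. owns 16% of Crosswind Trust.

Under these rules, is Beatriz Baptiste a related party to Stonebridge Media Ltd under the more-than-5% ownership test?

By sibling attribution (R1), Beatriz Baptiste is treated as also owning Ingrid Baptiste's interest in Clearview Industries Corp, giving 76% + 24% = 100%.
By sibling attribution (R1), Beatriz Baptiste is treated as also owning Ingrid Baptiste's interest in Halcyon Holdings Ltd, giving 27% + 21% = 48%.
Chain via Clearview Industries Corp. → Crosswind Trust → Pinebrook Capital LLC (R2): 100% × 16% × 12% × 49% = 0.9408% of Stonebridge Media Ltd.
Chain via Halcyon Holdings Ltd → Beacon Ventures LLC → Oakhollow Realty LP (R2): 48% × 87% × 37% × 31% = 4.789872% of Stonebridge Media Ltd.
Aggregating (R3): 0.9408% + 4.789872% = 5.730672%.
5.730672% exceeds the 5% threshold, so Beatriz is a related party to Stonebridge Media Ltd.

Yes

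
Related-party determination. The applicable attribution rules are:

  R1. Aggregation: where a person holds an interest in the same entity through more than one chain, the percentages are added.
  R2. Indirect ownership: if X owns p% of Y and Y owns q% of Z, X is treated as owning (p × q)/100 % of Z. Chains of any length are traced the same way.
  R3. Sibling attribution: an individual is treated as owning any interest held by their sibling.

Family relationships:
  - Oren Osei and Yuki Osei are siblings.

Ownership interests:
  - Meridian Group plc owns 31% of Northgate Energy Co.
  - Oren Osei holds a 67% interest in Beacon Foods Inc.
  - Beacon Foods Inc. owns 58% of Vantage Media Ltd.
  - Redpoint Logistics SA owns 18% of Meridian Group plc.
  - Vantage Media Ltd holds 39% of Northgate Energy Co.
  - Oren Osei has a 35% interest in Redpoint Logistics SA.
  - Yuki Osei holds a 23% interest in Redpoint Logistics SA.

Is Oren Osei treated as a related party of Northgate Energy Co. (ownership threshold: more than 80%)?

By sibling attribution (R3), Oren Osei is treated as also owning Yuki Osei's interest in Redpoint Logistics SA, giving 35% + 23% = 58%.
Chain via Redpoint Logistics SA → Meridian Group plc (R2): 58% × 18% × 31% = 3.2364% of Northgate Energy Co.
Chain via Beacon Foods Inc. → Vantage Media Ltd (R2): 67% × 58% × 39% = 15.1554% of Northgate Energy Co.
Aggregating (R1): 3.2364% + 15.1554% = 18.3918%.
18.3918% does not exceed the 80% threshold, so Oren is not a related party to Northgate Energy Co.

No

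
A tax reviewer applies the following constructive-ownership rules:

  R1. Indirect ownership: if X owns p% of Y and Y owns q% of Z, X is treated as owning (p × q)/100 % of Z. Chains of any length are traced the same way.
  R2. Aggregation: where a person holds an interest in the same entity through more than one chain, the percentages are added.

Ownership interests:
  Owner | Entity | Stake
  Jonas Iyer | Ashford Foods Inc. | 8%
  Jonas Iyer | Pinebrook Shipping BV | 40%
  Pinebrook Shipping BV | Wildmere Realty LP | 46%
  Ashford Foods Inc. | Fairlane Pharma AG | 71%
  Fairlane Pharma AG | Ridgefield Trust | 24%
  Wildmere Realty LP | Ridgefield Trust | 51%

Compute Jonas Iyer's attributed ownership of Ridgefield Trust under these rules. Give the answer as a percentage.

10.7472%

Chain via Pinebrook Shipping BV → Wildmere Realty LP (R1): 40% × 46% × 51% = 9.384% of Ridgefield Trust.
Chain via Ashford Foods Inc. → Fairlane Pharma AG (R1): 8% × 71% × 24% = 1.3632% of Ridgefield Trust.
Aggregating (R2): 9.384% + 1.3632% = 10.7472%.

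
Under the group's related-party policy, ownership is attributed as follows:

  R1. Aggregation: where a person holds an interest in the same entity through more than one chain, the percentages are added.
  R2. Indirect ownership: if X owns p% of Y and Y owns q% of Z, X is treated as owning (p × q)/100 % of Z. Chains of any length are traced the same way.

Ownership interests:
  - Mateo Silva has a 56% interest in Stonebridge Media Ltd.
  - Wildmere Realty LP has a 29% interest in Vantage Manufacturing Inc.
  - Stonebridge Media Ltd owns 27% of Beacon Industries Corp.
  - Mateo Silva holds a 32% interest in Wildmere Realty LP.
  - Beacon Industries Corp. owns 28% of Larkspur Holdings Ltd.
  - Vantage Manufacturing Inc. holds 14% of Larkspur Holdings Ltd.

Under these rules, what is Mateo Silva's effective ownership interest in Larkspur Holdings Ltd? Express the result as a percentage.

Chain via Stonebridge Media Ltd → Beacon Industries Corp. (R2): 56% × 27% × 28% = 4.2336% of Larkspur Holdings Ltd.
Chain via Wildmere Realty LP → Vantage Manufacturing Inc. (R2): 32% × 29% × 14% = 1.2992% of Larkspur Holdings Ltd.
Aggregating (R1): 4.2336% + 1.2992% = 5.5328%.

5.5328%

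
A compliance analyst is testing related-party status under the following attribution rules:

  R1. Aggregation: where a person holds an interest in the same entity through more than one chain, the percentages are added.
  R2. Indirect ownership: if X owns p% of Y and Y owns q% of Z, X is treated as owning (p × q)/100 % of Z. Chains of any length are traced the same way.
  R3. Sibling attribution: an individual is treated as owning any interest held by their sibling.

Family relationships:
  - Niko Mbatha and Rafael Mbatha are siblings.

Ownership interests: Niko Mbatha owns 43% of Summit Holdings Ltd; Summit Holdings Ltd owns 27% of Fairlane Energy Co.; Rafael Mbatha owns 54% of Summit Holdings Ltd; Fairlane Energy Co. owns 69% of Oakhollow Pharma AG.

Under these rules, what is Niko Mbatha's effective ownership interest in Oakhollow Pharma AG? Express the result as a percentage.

18.0711%

By sibling attribution (R3), Niko Mbatha is treated as also owning Rafael Mbatha's interest in Summit Holdings Ltd, giving 43% + 54% = 97%.
Chain via Summit Holdings Ltd → Fairlane Energy Co. (R2): 97% × 27% × 69% = 18.0711% of Oakhollow Pharma AG.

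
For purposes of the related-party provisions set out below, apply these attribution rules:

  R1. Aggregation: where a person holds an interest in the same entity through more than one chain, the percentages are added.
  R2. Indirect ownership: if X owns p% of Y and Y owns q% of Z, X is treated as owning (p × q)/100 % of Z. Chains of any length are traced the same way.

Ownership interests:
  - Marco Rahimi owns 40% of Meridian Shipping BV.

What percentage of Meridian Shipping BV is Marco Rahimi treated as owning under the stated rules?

Direct interest in Meridian Shipping BV: 40%.

40%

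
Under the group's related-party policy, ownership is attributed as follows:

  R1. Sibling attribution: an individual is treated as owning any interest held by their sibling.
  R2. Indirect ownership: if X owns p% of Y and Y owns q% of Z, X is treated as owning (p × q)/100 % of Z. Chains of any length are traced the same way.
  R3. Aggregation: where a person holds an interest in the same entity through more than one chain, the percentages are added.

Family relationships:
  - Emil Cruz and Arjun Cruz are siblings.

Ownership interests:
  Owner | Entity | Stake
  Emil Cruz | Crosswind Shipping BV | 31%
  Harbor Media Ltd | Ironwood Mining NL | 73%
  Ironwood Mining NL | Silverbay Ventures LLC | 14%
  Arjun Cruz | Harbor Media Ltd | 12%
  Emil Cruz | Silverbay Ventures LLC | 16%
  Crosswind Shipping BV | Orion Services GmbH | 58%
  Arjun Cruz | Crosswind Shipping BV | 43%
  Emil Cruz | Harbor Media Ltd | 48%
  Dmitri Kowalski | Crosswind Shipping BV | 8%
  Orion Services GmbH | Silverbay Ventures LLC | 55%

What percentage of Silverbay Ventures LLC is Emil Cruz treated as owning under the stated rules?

By sibling attribution (R1), Emil Cruz is treated as also owning Arjun Cruz's interest in Harbor Media Ltd, giving 48% + 12% = 60%.
By sibling attribution (R1), Emil Cruz is treated as also owning Arjun Cruz's interest in Crosswind Shipping BV, giving 31% + 43% = 74%.
Chain via Harbor Media Ltd → Ironwood Mining NL (R2): 60% × 73% × 14% = 6.132% of Silverbay Ventures LLC.
Chain via Crosswind Shipping BV → Orion Services GmbH (R2): 74% × 58% × 55% = 23.606% of Silverbay Ventures LLC.
Direct interest in Silverbay Ventures LLC: 16%.
Aggregating (R3): 6.132% + 23.606% + 16% = 45.738%.

45.738%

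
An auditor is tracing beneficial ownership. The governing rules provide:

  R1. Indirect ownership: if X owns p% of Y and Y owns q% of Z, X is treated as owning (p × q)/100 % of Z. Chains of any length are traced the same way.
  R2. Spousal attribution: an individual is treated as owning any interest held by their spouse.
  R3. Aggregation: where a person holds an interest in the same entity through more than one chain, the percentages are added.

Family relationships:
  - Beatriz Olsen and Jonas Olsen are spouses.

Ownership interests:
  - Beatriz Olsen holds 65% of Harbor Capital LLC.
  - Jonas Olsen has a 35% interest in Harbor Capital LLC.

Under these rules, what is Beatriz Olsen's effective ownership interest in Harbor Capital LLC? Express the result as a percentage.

By spousal attribution (R2), Beatriz Olsen is treated as also owning Jonas Olsen's interest in Harbor Capital LLC, giving 65% + 35% = 100%.
Direct interest in Harbor Capital LLC: 100%.

100%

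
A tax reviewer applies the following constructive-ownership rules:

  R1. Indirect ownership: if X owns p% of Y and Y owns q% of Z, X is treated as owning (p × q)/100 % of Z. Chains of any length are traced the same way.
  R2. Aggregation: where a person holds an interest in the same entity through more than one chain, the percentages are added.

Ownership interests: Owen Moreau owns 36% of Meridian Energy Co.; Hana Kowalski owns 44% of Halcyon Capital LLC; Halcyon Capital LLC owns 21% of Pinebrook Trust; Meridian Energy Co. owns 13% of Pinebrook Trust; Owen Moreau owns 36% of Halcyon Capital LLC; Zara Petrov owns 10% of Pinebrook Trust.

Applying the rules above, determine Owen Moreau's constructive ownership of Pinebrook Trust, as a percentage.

12.24%

Chain via Meridian Energy Co. (R1): 36% × 13% = 4.68% of Pinebrook Trust.
Chain via Halcyon Capital LLC (R1): 36% × 21% = 7.56% of Pinebrook Trust.
Aggregating (R2): 4.68% + 7.56% = 12.24%.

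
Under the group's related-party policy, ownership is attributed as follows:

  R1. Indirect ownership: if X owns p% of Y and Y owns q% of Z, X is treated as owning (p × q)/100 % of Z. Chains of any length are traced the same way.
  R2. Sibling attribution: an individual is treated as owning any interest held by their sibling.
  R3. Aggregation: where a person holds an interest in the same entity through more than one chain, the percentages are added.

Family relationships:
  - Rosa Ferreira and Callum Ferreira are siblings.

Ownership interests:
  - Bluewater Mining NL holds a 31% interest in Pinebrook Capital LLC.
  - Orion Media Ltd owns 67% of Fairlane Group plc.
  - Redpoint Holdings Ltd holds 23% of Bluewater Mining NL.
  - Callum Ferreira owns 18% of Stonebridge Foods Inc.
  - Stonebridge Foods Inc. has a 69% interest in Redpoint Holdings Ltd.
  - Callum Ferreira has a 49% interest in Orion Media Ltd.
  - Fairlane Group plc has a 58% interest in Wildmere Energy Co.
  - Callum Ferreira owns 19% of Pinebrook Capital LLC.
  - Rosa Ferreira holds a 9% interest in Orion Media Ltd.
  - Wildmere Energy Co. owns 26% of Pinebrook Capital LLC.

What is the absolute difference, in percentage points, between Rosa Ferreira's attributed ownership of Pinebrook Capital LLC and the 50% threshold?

24.254366

By sibling attribution (R2), Rosa Ferreira is treated as also owning Callum Ferreira's interest in Orion Media Ltd, giving 9% + 49% = 58%.
By sibling attribution (R2), Rosa Ferreira is treated as owning Callum Ferreira's 18% interest in Stonebridge Foods Inc.
By sibling attribution (R2), Rosa Ferreira is treated as owning Callum Ferreira's 19% interest in Pinebrook Capital LLC.
Chain via Orion Media Ltd → Fairlane Group plc → Wildmere Energy Co. (R1): 58% × 67% × 58% × 26% = 5.860088% of Pinebrook Capital LLC.
Chain via Stonebridge Foods Inc. → Redpoint Holdings Ltd → Bluewater Mining NL (R1): 18% × 69% × 23% × 31% = 0.885546% of Pinebrook Capital LLC.
Direct interest in Pinebrook Capital LLC: 19%.
Aggregating (R3): 5.860088% + 0.885546% + 19% = 25.745634%.
25.745634% falls short of the 50% threshold by 24.254366 percentage points.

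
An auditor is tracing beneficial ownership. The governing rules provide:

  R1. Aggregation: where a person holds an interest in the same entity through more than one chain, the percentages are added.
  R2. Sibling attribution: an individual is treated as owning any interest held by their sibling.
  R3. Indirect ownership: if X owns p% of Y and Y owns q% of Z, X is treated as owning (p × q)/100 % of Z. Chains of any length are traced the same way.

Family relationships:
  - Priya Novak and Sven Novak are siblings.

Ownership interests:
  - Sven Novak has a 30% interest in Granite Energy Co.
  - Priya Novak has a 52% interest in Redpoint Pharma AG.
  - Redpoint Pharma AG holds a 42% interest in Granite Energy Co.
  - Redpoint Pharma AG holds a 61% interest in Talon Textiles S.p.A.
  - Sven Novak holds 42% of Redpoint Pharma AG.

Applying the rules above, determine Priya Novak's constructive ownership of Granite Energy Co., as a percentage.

69.48%

By sibling attribution (R2), Priya Novak is treated as also owning Sven Novak's interest in Redpoint Pharma AG, giving 52% + 42% = 94%.
By sibling attribution (R2), Priya Novak is treated as owning Sven Novak's 30% interest in Granite Energy Co.
Chain via Redpoint Pharma AG (R3): 94% × 42% = 39.48% of Granite Energy Co.
Direct interest in Granite Energy Co: 30%.
Aggregating (R1): 39.48% + 30% = 69.48%.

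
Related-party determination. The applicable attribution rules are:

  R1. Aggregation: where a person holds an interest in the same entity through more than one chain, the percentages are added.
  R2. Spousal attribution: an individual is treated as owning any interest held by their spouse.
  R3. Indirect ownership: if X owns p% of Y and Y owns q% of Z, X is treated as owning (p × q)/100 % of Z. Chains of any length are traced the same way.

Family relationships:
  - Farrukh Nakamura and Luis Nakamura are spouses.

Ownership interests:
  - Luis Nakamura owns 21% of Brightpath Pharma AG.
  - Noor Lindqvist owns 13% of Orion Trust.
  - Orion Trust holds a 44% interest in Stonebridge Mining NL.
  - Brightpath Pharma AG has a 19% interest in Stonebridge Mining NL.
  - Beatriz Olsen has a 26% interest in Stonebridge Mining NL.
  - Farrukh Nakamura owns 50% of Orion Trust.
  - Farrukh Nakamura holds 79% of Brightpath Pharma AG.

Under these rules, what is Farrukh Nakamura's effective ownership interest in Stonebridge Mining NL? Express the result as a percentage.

By spousal attribution (R2), Farrukh Nakamura is treated as also owning Luis Nakamura's interest in Brightpath Pharma AG, giving 79% + 21% = 100%.
Chain via Orion Trust (R3): 50% × 44% = 22% of Stonebridge Mining NL.
Chain via Brightpath Pharma AG (R3): 100% × 19% = 19% of Stonebridge Mining NL.
Aggregating (R1): 22% + 19% = 41%.

41%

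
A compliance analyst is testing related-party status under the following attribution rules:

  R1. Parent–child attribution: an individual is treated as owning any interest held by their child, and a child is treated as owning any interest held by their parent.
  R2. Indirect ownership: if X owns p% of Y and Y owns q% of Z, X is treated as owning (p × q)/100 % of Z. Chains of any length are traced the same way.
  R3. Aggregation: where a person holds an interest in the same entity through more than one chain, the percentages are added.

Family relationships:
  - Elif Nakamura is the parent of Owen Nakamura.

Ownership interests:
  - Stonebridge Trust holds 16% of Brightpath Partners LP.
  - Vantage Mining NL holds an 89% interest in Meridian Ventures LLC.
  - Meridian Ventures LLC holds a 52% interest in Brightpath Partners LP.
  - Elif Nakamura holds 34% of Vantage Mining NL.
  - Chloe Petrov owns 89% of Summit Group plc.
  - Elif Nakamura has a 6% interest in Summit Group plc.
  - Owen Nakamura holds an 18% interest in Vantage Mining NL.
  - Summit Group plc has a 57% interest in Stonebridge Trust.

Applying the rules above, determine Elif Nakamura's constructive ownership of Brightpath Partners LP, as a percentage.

By parent–child attribution (R1), Elif Nakamura is treated as also owning Owen Nakamura's interest in Vantage Mining NL, giving 34% + 18% = 52%.
Chain via Vantage Mining NL → Meridian Ventures LLC (R2): 52% × 89% × 52% = 24.0656% of Brightpath Partners LP.
Chain via Summit Group plc → Stonebridge Trust (R2): 6% × 57% × 16% = 0.5472% of Brightpath Partners LP.
Aggregating (R3): 24.0656% + 0.5472% = 24.6128%.

24.6128%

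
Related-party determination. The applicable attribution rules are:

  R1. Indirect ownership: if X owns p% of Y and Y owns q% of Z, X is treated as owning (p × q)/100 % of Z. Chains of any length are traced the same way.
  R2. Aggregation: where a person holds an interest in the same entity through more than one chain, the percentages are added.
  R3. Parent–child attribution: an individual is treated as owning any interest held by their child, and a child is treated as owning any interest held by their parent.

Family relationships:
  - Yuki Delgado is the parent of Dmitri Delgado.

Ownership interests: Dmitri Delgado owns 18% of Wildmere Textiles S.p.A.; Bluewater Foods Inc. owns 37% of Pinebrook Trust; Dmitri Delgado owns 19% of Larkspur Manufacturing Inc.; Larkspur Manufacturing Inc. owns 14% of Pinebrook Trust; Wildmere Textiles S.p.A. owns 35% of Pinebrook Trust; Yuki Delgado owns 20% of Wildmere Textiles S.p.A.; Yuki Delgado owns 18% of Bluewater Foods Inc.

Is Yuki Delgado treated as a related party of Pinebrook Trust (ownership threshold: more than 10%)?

By parent–child attribution (R3), Yuki Delgado is treated as also owning Dmitri Delgado's interest in Wildmere Textiles S.p.A, giving 20% + 18% = 38%.
By parent–child attribution (R3), Yuki Delgado is treated as owning Dmitri Delgado's 19% interest in Larkspur Manufacturing Inc.
Chain via Bluewater Foods Inc. (R1): 18% × 37% = 6.66% of Pinebrook Trust.
Chain via Wildmere Textiles S.p.A. (R1): 38% × 35% = 13.3% of Pinebrook Trust.
Chain via Larkspur Manufacturing Inc. (R1): 19% × 14% = 2.66% of Pinebrook Trust.
Aggregating (R2): 6.66% + 13.3% + 2.66% = 22.62%.
22.62% exceeds the 10% threshold, so Yuki is a related party to Pinebrook Trust.

Yes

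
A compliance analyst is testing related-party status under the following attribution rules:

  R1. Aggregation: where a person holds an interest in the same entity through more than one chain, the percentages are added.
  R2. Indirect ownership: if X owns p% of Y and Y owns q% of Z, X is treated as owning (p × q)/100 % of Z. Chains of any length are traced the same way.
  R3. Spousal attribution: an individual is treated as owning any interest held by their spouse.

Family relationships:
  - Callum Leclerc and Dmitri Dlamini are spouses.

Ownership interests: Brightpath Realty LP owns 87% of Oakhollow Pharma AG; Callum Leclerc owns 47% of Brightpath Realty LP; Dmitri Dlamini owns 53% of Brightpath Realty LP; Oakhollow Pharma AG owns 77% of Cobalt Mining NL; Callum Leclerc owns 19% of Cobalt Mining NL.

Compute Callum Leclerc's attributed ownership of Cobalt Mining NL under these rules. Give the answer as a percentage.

By spousal attribution (R3), Callum Leclerc is treated as also owning Dmitri Dlamini's interest in Brightpath Realty LP, giving 47% + 53% = 100%.
Chain via Brightpath Realty LP → Oakhollow Pharma AG (R2): 100% × 87% × 77% = 66.99% of Cobalt Mining NL.
Direct interest in Cobalt Mining NL: 19%.
Aggregating (R1): 66.99% + 19% = 85.99%.

85.99%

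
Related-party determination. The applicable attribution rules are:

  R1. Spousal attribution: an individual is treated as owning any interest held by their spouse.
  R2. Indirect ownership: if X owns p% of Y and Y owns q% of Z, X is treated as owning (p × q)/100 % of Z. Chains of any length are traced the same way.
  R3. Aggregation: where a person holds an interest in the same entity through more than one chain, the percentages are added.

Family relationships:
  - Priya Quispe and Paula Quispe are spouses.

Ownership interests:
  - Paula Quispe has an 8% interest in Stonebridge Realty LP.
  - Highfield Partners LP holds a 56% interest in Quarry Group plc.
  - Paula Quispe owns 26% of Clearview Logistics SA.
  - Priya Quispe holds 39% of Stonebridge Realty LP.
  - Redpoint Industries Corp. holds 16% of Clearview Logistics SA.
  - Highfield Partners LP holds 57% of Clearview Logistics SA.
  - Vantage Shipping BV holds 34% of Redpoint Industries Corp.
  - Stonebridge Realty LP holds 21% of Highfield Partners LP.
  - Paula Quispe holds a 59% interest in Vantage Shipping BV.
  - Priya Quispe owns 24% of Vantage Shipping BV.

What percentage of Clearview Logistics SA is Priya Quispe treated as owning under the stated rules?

36.1411%

By spousal attribution (R1), Priya Quispe is treated as also owning Paula Quispe's interest in Vantage Shipping BV, giving 24% + 59% = 83%.
By spousal attribution (R1), Priya Quispe is treated as also owning Paula Quispe's interest in Stonebridge Realty LP, giving 39% + 8% = 47%.
By spousal attribution (R1), Priya Quispe is treated as owning Paula Quispe's 26% interest in Clearview Logistics SA.
Chain via Vantage Shipping BV → Redpoint Industries Corp. (R2): 83% × 34% × 16% = 4.5152% of Clearview Logistics SA.
Chain via Stonebridge Realty LP → Highfield Partners LP (R2): 47% × 21% × 57% = 5.6259% of Clearview Logistics SA.
Direct interest in Clearview Logistics SA: 26%.
Aggregating (R3): 4.5152% + 5.6259% + 26% = 36.1411%.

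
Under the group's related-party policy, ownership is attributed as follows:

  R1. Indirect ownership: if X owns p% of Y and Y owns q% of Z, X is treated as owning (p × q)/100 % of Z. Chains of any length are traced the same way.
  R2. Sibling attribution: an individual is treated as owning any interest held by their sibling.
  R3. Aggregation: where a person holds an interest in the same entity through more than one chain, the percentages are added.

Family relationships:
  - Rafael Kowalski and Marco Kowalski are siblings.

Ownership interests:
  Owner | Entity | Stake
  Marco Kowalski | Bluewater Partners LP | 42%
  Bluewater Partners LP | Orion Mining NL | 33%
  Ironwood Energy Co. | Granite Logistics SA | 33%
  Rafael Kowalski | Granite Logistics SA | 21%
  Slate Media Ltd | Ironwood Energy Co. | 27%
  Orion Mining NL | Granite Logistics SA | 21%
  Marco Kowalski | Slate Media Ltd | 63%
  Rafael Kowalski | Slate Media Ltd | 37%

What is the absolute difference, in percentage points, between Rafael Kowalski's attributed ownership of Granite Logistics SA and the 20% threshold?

By sibling attribution (R2), Rafael Kowalski is treated as also owning Marco Kowalski's interest in Slate Media Ltd, giving 37% + 63% = 100%.
By sibling attribution (R2), Rafael Kowalski is treated as owning Marco Kowalski's 42% interest in Bluewater Partners LP.
Chain via Slate Media Ltd → Ironwood Energy Co. (R1): 100% × 27% × 33% = 8.91% of Granite Logistics SA.
Direct interest in Granite Logistics SA: 21%.
Chain via Bluewater Partners LP → Orion Mining NL (R1): 42% × 33% × 21% = 2.9106% of Granite Logistics SA.
Aggregating (R3): 8.91% + 21% + 2.9106% = 32.8206%.
32.8206% exceeds the 20% threshold by 12.8206 percentage points.

12.8206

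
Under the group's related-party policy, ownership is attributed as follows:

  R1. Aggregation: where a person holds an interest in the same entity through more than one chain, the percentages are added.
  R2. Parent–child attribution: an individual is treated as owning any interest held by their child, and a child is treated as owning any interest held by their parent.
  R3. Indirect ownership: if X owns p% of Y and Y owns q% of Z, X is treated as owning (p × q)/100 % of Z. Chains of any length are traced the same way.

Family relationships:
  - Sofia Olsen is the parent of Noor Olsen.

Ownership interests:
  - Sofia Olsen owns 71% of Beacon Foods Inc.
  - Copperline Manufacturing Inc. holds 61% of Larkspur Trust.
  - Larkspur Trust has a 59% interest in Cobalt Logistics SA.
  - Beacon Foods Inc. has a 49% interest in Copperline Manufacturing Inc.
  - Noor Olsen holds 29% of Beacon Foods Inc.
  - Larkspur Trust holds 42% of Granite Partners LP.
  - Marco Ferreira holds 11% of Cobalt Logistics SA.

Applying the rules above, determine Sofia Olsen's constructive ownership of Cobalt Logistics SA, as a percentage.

By parent–child attribution (R2), Sofia Olsen is treated as also owning Noor Olsen's interest in Beacon Foods Inc, giving 71% + 29% = 100%.
Chain via Beacon Foods Inc. → Copperline Manufacturing Inc. → Larkspur Trust (R3): 100% × 49% × 61% × 59% = 17.6351% of Cobalt Logistics SA.

17.6351%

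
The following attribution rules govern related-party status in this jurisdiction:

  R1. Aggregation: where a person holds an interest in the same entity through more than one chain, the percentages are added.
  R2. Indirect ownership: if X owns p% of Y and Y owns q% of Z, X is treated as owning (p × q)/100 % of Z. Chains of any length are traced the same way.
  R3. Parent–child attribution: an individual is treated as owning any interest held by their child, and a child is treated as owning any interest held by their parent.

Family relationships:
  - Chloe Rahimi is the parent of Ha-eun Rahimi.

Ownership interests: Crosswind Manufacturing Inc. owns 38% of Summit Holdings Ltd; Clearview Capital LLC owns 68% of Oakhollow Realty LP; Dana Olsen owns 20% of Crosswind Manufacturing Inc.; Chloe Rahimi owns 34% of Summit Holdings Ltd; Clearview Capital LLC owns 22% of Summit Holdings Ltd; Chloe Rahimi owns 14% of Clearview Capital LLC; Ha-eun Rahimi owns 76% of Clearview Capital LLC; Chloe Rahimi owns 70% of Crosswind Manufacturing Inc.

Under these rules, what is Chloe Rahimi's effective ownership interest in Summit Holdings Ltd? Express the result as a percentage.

By parent–child attribution (R3), Chloe Rahimi is treated as also owning Ha-eun Rahimi's interest in Clearview Capital LLC, giving 14% + 76% = 90%.
Chain via Clearview Capital LLC (R2): 90% × 22% = 19.8% of Summit Holdings Ltd.
Chain via Crosswind Manufacturing Inc. (R2): 70% × 38% = 26.6% of Summit Holdings Ltd.
Direct interest in Summit Holdings Ltd: 34%.
Aggregating (R1): 19.8% + 26.6% + 34% = 80.4%.

80.4%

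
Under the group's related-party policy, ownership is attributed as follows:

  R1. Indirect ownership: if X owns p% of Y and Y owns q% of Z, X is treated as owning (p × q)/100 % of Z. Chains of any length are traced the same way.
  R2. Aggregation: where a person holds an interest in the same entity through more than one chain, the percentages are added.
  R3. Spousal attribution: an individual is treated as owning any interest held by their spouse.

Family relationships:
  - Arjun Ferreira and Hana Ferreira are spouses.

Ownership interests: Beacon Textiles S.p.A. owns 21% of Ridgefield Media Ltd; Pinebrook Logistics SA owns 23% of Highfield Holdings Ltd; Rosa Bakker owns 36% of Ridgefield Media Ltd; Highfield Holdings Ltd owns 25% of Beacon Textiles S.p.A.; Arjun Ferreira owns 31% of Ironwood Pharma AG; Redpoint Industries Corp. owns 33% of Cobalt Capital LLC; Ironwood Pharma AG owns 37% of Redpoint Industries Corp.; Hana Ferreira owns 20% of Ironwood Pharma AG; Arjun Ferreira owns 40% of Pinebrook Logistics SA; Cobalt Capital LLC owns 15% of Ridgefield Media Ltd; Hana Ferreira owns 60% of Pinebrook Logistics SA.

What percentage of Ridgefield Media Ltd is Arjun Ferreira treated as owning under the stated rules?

By spousal attribution (R3), Arjun Ferreira is treated as also owning Hana Ferreira's interest in Pinebrook Logistics SA, giving 40% + 60% = 100%.
By spousal attribution (R3), Arjun Ferreira is treated as also owning Hana Ferreira's interest in Ironwood Pharma AG, giving 31% + 20% = 51%.
Chain via Pinebrook Logistics SA → Highfield Holdings Ltd → Beacon Textiles S.p.A. (R1): 100% × 23% × 25% × 21% = 1.2075% of Ridgefield Media Ltd.
Chain via Ironwood Pharma AG → Redpoint Industries Corp. → Cobalt Capital LLC (R1): 51% × 37% × 33% × 15% = 0.934065% of Ridgefield Media Ltd.
Aggregating (R2): 1.2075% + 0.934065% = 2.141565%.

2.141565%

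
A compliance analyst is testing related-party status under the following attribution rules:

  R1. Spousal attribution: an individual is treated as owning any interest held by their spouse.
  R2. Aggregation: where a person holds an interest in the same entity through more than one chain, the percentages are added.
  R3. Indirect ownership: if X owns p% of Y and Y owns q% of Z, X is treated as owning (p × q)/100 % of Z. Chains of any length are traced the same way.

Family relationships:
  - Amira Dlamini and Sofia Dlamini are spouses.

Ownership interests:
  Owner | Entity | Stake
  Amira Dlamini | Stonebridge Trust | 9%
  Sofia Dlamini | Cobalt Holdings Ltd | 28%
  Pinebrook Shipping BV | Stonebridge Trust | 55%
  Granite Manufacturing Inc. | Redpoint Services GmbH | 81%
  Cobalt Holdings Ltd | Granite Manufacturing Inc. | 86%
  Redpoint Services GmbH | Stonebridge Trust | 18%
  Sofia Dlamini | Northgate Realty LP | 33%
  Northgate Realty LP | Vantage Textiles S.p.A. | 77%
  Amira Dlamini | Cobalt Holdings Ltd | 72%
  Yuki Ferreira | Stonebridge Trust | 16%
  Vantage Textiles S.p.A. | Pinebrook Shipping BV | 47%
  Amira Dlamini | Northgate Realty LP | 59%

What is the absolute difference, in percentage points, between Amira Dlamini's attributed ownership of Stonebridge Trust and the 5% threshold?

By spousal attribution (R1), Amira Dlamini is treated as also owning Sofia Dlamini's interest in Northgate Realty LP, giving 59% + 33% = 92%.
By spousal attribution (R1), Amira Dlamini is treated as also owning Sofia Dlamini's interest in Cobalt Holdings Ltd, giving 72% + 28% = 100%.
Chain via Northgate Realty LP → Vantage Textiles S.p.A. → Pinebrook Shipping BV (R3): 92% × 77% × 47% × 55% = 18.31214% of Stonebridge Trust.
Chain via Cobalt Holdings Ltd → Granite Manufacturing Inc. → Redpoint Services GmbH (R3): 100% × 86% × 81% × 18% = 12.5388% of Stonebridge Trust.
Direct interest in Stonebridge Trust: 9%.
Aggregating (R2): 18.31214% + 12.5388% + 9% = 39.85094%.
39.85094% exceeds the 5% threshold by 34.85094 percentage points.

34.85094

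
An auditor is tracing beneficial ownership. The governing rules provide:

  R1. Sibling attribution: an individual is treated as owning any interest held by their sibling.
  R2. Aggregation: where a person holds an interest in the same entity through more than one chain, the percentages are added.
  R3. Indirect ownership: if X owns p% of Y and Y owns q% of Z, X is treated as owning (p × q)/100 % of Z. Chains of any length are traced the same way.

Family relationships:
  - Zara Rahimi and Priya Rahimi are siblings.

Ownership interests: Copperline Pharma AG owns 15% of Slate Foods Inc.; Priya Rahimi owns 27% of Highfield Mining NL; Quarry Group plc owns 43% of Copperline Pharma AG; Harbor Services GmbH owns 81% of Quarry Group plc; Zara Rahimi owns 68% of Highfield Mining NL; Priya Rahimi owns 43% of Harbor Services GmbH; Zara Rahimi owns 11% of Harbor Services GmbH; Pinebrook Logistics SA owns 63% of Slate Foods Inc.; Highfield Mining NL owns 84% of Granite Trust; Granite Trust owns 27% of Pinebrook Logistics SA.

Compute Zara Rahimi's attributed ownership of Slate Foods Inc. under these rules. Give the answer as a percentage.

16.39521%

By sibling attribution (R1), Zara Rahimi is treated as also owning Priya Rahimi's interest in Highfield Mining NL, giving 68% + 27% = 95%.
By sibling attribution (R1), Zara Rahimi is treated as also owning Priya Rahimi's interest in Harbor Services GmbH, giving 11% + 43% = 54%.
Chain via Highfield Mining NL → Granite Trust → Pinebrook Logistics SA (R3): 95% × 84% × 27% × 63% = 13.57398% of Slate Foods Inc.
Chain via Harbor Services GmbH → Quarry Group plc → Copperline Pharma AG (R3): 54% × 81% × 43% × 15% = 2.82123% of Slate Foods Inc.
Aggregating (R2): 13.57398% + 2.82123% = 16.39521%.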